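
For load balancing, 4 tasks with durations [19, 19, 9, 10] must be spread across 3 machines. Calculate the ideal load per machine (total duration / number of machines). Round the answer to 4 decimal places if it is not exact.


Total processing time = 19 + 19 + 9 + 10 = 57
Number of machines = 3
Ideal balanced load = 57 / 3 = 19.0

19.0


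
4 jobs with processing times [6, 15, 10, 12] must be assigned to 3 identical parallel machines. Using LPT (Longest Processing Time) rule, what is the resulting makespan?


Sort jobs in decreasing order (LPT): [15, 12, 10, 6]
Assign each job to the least loaded machine:
  Machine 1: jobs [15], load = 15
  Machine 2: jobs [12], load = 12
  Machine 3: jobs [10, 6], load = 16
Makespan = max load = 16

16


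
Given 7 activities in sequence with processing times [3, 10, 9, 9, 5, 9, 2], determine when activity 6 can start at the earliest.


Activity 6 starts after activities 1 through 5 complete.
Predecessor durations: [3, 10, 9, 9, 5]
ES = 3 + 10 + 9 + 9 + 5 = 36

36


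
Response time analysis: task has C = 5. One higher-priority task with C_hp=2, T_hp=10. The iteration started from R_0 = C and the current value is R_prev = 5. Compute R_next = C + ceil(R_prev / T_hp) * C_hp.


R_next = C + ceil(R_prev / T_hp) * C_hp
ceil(5 / 10) = ceil(0.5) = 1
Interference = 1 * 2 = 2
R_next = 5 + 2 = 7

7


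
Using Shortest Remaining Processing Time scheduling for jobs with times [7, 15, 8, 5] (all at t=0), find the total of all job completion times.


Since all jobs arrive at t=0, SRPT equals SPT ordering.
SPT order: [5, 7, 8, 15]
Completion times:
  Job 1: p=5, C=5
  Job 2: p=7, C=12
  Job 3: p=8, C=20
  Job 4: p=15, C=35
Total completion time = 5 + 12 + 20 + 35 = 72

72


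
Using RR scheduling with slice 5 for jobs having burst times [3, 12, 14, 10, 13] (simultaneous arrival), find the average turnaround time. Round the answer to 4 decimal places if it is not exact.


Time quantum = 5
Execution trace:
  J1 runs 3 units, time = 3
  J2 runs 5 units, time = 8
  J3 runs 5 units, time = 13
  J4 runs 5 units, time = 18
  J5 runs 5 units, time = 23
  J2 runs 5 units, time = 28
  J3 runs 5 units, time = 33
  J4 runs 5 units, time = 38
  J5 runs 5 units, time = 43
  J2 runs 2 units, time = 45
  J3 runs 4 units, time = 49
  J5 runs 3 units, time = 52
Finish times: [3, 45, 49, 38, 52]
Average turnaround = 187/5 = 37.4

37.4


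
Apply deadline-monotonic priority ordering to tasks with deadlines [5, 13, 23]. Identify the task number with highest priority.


Sort tasks by relative deadline (ascending):
  Task 1: deadline = 5
  Task 2: deadline = 13
  Task 3: deadline = 23
Priority order (highest first): [1, 2, 3]
Highest priority task = 1

1


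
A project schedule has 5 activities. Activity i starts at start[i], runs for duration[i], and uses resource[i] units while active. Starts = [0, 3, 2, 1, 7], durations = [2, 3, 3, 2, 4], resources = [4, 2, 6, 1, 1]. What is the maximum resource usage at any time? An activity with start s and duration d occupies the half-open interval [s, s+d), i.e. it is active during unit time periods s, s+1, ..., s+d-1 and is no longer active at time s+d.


Each activity i is active on [start_i, start_i + duration_i).
Compute total resource usage per time slot:
  t=0: active resources = [4], total = 4
  t=1: active resources = [4, 1], total = 5
  t=2: active resources = [6, 1], total = 7
  t=3: active resources = [2, 6], total = 8
  t=4: active resources = [2, 6], total = 8
  t=5: active resources = [2], total = 2
  t=6: active resources = [], total = 0
  t=7: active resources = [1], total = 1
  t=8: active resources = [1], total = 1
  t=9: active resources = [1], total = 1
  t=10: active resources = [1], total = 1
Peak resource demand = 8

8


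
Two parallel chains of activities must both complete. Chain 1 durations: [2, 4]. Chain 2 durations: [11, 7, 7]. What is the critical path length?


Path A total = 2 + 4 = 6
Path B total = 11 + 7 + 7 = 25
Critical path = longest path = max(6, 25) = 25

25


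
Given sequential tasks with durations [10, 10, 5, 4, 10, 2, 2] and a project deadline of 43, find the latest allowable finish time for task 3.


LF(activity 3) = deadline - sum of successor durations
Successors: activities 4 through 7 with durations [4, 10, 2, 2]
Sum of successor durations = 18
LF = 43 - 18 = 25

25


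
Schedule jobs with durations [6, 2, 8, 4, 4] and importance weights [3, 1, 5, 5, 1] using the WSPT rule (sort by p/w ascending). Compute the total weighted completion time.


Compute p/w ratios and sort ascending (WSPT): [(4, 5), (8, 5), (6, 3), (2, 1), (4, 1)]
Compute weighted completion times:
  Job (p=4,w=5): C=4, w*C=5*4=20
  Job (p=8,w=5): C=12, w*C=5*12=60
  Job (p=6,w=3): C=18, w*C=3*18=54
  Job (p=2,w=1): C=20, w*C=1*20=20
  Job (p=4,w=1): C=24, w*C=1*24=24
Total weighted completion time = 178

178


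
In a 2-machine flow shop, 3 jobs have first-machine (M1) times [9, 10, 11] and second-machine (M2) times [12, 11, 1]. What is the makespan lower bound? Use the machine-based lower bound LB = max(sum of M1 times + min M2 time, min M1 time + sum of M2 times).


LB1 = sum(M1 times) + min(M2 times) = 30 + 1 = 31
LB2 = min(M1 times) + sum(M2 times) = 9 + 24 = 33
Lower bound = max(LB1, LB2) = max(31, 33) = 33

33


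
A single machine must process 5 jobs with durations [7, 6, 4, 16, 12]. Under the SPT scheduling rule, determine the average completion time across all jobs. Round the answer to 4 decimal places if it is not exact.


Sort jobs by processing time (SPT order): [4, 6, 7, 12, 16]
Compute completion times sequentially:
  Job 1: processing = 4, completes at 4
  Job 2: processing = 6, completes at 10
  Job 3: processing = 7, completes at 17
  Job 4: processing = 12, completes at 29
  Job 5: processing = 16, completes at 45
Sum of completion times = 105
Average completion time = 105/5 = 21.0

21.0


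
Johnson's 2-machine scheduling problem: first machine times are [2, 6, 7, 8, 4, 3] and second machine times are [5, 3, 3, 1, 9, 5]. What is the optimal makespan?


Apply Johnson's rule:
  Group 1 (a <= b): [(1, 2, 5), (6, 3, 5), (5, 4, 9)]
  Group 2 (a > b): [(2, 6, 3), (3, 7, 3), (4, 8, 1)]
Optimal job order: [1, 6, 5, 2, 3, 4]
Schedule:
  Job 1: M1 done at 2, M2 done at 7
  Job 6: M1 done at 5, M2 done at 12
  Job 5: M1 done at 9, M2 done at 21
  Job 2: M1 done at 15, M2 done at 24
  Job 3: M1 done at 22, M2 done at 27
  Job 4: M1 done at 30, M2 done at 31
Makespan = 31

31


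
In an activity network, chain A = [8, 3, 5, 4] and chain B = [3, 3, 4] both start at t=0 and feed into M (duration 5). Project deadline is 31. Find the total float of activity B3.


Forward pass: ES(B3) = sum of predecessors on chain B = 6
EF = ES + duration = 6 + 4 = 10
Backward pass: LF(M) = deadline = 31; LS(M) = 31 - 5 = 26
LF(B3) = LS(M) - sum(successors on chain B) = 26 - 0 = 26
LS = LF - duration = 26 - 4 = 22
Total float = LS - ES = 22 - 6 = 16

16


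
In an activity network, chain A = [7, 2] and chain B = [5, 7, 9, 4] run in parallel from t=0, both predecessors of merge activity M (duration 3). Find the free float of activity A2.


ES(A2) = sum of predecessors on chain A = 7
EF(A2) = ES + duration = 7 + 2 = 9
Successor of A2 is M. ES(M) = max(sum(A), sum(B)) = max(9, 25) = 25
Free float = ES(successor) - EF(current) = 25 - 9 = 16

16


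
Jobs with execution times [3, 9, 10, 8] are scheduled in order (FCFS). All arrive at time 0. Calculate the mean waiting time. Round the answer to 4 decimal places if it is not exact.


FCFS order (as given): [3, 9, 10, 8]
Waiting times:
  Job 1: wait = 0
  Job 2: wait = 3
  Job 3: wait = 12
  Job 4: wait = 22
Sum of waiting times = 37
Average waiting time = 37/4 = 9.25

9.25


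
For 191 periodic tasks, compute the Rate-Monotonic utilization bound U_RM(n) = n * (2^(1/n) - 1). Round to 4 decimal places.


Compute 2^(1/191) = 1.0036356358
Subtract 1: 1.0036356358 - 1 = 0.0036356358
Multiply by n: 191 * 0.0036356358 = 0.6944064378
Round to 4 dp: 0.6944

0.6944


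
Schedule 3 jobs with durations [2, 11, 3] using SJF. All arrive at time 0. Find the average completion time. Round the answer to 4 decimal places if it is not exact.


SJF order (ascending): [2, 3, 11]
Completion times:
  Job 1: burst=2, C=2
  Job 2: burst=3, C=5
  Job 3: burst=11, C=16
Average completion = 23/3 = 7.6667

7.6667


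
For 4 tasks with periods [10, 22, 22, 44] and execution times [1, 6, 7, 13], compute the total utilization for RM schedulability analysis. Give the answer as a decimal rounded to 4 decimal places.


Compute individual utilizations (exact fractions):
  Task 1: C/T = 1/10 (approx. 0.1)
  Task 2: C/T = 6/22 = 3/11 (approx. 0.2727)
  Task 3: C/T = 7/22 (approx. 0.3182)
  Task 4: C/T = 13/44 (approx. 0.2955)
Total utilization U = 1/10 + 3/11 + 7/22 + 13/44 = 217/220
Rounded to 4 decimal places: U = 0.9864
RM (Liu & Layland) bound for 4 tasks = 0.756828; compare with U = 217/220 (approx. 0.986364)
bound < U <= 1, so the RM sufficient condition is not met (inconclusive; an exact test such as response-time analysis is needed).

0.9864


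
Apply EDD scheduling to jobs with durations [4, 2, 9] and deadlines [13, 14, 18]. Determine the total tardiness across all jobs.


Sort by due date (EDD order): [(4, 13), (2, 14), (9, 18)]
Compute completion times and tardiness:
  Job 1: p=4, d=13, C=4, tardiness=max(0,4-13)=0
  Job 2: p=2, d=14, C=6, tardiness=max(0,6-14)=0
  Job 3: p=9, d=18, C=15, tardiness=max(0,15-18)=0
Total tardiness = 0

0


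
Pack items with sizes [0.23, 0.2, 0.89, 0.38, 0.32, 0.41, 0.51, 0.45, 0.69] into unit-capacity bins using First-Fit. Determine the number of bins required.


Place items sequentially using First-Fit:
  Item 0.23 -> new Bin 1
  Item 0.2 -> Bin 1 (now 0.43)
  Item 0.89 -> new Bin 2
  Item 0.38 -> Bin 1 (now 0.81)
  Item 0.32 -> new Bin 3
  Item 0.41 -> Bin 3 (now 0.73)
  Item 0.51 -> new Bin 4
  Item 0.45 -> Bin 4 (now 0.96)
  Item 0.69 -> new Bin 5
Total bins used = 5

5


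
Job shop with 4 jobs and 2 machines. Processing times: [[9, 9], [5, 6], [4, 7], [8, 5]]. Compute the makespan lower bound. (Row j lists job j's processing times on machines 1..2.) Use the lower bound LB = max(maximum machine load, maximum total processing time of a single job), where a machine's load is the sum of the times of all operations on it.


Machine loads:
  Machine 1: 9 + 5 + 4 + 8 = 26
  Machine 2: 9 + 6 + 7 + 5 = 27
Max machine load = 27
Job totals:
  Job 1: 18
  Job 2: 11
  Job 3: 11
  Job 4: 13
Max job total = 18
Lower bound = max(27, 18) = 27

27


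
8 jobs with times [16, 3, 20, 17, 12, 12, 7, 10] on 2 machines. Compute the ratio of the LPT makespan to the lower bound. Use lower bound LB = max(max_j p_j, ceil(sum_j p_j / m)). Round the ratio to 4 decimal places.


LPT order: [20, 17, 16, 12, 12, 10, 7, 3]
Machine loads after assignment: [47, 50]
LPT makespan = 50
Lower bound = max(max_job, ceil(total/2)) = max(20, 49) = 49
Ratio = 50 / 49 = 1.0204

1.0204


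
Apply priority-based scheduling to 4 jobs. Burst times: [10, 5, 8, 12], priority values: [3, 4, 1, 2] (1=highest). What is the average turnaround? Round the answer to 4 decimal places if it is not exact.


Sort by priority (ascending = highest first):
Order: [(1, 8), (2, 12), (3, 10), (4, 5)]
Completion times:
  Priority 1, burst=8, C=8
  Priority 2, burst=12, C=20
  Priority 3, burst=10, C=30
  Priority 4, burst=5, C=35
Average turnaround = 93/4 = 23.25

23.25


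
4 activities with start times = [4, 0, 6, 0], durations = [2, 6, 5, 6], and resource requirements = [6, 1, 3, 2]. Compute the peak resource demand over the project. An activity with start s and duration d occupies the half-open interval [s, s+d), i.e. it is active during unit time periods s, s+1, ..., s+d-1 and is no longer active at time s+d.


Each activity i is active on [start_i, start_i + duration_i).
Compute total resource usage per time slot:
  t=0: active resources = [1, 2], total = 3
  t=1: active resources = [1, 2], total = 3
  t=2: active resources = [1, 2], total = 3
  t=3: active resources = [1, 2], total = 3
  t=4: active resources = [6, 1, 2], total = 9
  t=5: active resources = [6, 1, 2], total = 9
  t=6: active resources = [3], total = 3
  t=7: active resources = [3], total = 3
  t=8: active resources = [3], total = 3
  t=9: active resources = [3], total = 3
  t=10: active resources = [3], total = 3
Peak resource demand = 9

9


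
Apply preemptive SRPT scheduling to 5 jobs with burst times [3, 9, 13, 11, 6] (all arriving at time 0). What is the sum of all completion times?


Since all jobs arrive at t=0, SRPT equals SPT ordering.
SPT order: [3, 6, 9, 11, 13]
Completion times:
  Job 1: p=3, C=3
  Job 2: p=6, C=9
  Job 3: p=9, C=18
  Job 4: p=11, C=29
  Job 5: p=13, C=42
Total completion time = 3 + 9 + 18 + 29 + 42 = 101

101


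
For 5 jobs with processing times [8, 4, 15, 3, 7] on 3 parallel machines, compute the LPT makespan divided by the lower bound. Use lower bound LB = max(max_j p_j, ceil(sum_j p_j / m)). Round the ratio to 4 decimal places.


LPT order: [15, 8, 7, 4, 3]
Machine loads after assignment: [15, 11, 11]
LPT makespan = 15
Lower bound = max(max_job, ceil(total/3)) = max(15, 13) = 15
Ratio = 15 / 15 = 1.0

1.0


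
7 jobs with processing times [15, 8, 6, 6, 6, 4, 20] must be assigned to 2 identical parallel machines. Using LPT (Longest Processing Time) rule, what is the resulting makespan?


Sort jobs in decreasing order (LPT): [20, 15, 8, 6, 6, 6, 4]
Assign each job to the least loaded machine:
  Machine 1: jobs [20, 6, 6], load = 32
  Machine 2: jobs [15, 8, 6, 4], load = 33
Makespan = max load = 33

33


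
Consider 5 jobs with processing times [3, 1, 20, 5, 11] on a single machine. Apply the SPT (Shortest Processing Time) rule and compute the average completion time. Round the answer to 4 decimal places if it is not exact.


Sort jobs by processing time (SPT order): [1, 3, 5, 11, 20]
Compute completion times sequentially:
  Job 1: processing = 1, completes at 1
  Job 2: processing = 3, completes at 4
  Job 3: processing = 5, completes at 9
  Job 4: processing = 11, completes at 20
  Job 5: processing = 20, completes at 40
Sum of completion times = 74
Average completion time = 74/5 = 14.8

14.8


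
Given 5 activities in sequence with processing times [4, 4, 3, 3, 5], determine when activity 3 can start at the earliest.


Activity 3 starts after activities 1 through 2 complete.
Predecessor durations: [4, 4]
ES = 4 + 4 = 8

8


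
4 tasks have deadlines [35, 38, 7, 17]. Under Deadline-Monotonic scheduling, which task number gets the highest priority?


Sort tasks by relative deadline (ascending):
  Task 3: deadline = 7
  Task 4: deadline = 17
  Task 1: deadline = 35
  Task 2: deadline = 38
Priority order (highest first): [3, 4, 1, 2]
Highest priority task = 3

3


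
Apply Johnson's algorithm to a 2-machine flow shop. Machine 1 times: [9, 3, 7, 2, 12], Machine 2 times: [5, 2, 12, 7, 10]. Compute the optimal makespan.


Apply Johnson's rule:
  Group 1 (a <= b): [(4, 2, 7), (3, 7, 12)]
  Group 2 (a > b): [(5, 12, 10), (1, 9, 5), (2, 3, 2)]
Optimal job order: [4, 3, 5, 1, 2]
Schedule:
  Job 4: M1 done at 2, M2 done at 9
  Job 3: M1 done at 9, M2 done at 21
  Job 5: M1 done at 21, M2 done at 31
  Job 1: M1 done at 30, M2 done at 36
  Job 2: M1 done at 33, M2 done at 38
Makespan = 38

38


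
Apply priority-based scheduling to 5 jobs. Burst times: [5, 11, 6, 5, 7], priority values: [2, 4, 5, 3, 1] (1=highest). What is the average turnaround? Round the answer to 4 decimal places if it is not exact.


Sort by priority (ascending = highest first):
Order: [(1, 7), (2, 5), (3, 5), (4, 11), (5, 6)]
Completion times:
  Priority 1, burst=7, C=7
  Priority 2, burst=5, C=12
  Priority 3, burst=5, C=17
  Priority 4, burst=11, C=28
  Priority 5, burst=6, C=34
Average turnaround = 98/5 = 19.6

19.6


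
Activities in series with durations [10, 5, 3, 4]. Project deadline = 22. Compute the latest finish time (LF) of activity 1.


LF(activity 1) = deadline - sum of successor durations
Successors: activities 2 through 4 with durations [5, 3, 4]
Sum of successor durations = 12
LF = 22 - 12 = 10

10


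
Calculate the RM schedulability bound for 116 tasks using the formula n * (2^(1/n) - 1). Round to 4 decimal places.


Compute 2^(1/116) = 1.0059932951
Subtract 1: 1.0059932951 - 1 = 0.0059932951
Multiply by n: 116 * 0.0059932951 = 0.6952222316
Round to 4 dp: 0.6952

0.6952


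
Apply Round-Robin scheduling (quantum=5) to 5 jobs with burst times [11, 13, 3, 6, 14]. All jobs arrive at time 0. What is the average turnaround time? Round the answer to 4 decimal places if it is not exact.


Time quantum = 5
Execution trace:
  J1 runs 5 units, time = 5
  J2 runs 5 units, time = 10
  J3 runs 3 units, time = 13
  J4 runs 5 units, time = 18
  J5 runs 5 units, time = 23
  J1 runs 5 units, time = 28
  J2 runs 5 units, time = 33
  J4 runs 1 units, time = 34
  J5 runs 5 units, time = 39
  J1 runs 1 units, time = 40
  J2 runs 3 units, time = 43
  J5 runs 4 units, time = 47
Finish times: [40, 43, 13, 34, 47]
Average turnaround = 177/5 = 35.4

35.4


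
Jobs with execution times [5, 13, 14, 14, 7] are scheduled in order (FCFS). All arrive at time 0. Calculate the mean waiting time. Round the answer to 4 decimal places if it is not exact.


FCFS order (as given): [5, 13, 14, 14, 7]
Waiting times:
  Job 1: wait = 0
  Job 2: wait = 5
  Job 3: wait = 18
  Job 4: wait = 32
  Job 5: wait = 46
Sum of waiting times = 101
Average waiting time = 101/5 = 20.2

20.2


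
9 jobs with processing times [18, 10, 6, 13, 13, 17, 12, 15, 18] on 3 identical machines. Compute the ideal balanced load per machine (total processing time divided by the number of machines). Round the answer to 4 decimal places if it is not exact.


Total processing time = 18 + 10 + 6 + 13 + 13 + 17 + 12 + 15 + 18 = 122
Number of machines = 3
Ideal balanced load = 122 / 3 = 40.6667

40.6667


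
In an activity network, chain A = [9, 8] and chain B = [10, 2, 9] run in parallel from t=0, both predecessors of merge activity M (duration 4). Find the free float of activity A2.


ES(A2) = sum of predecessors on chain A = 9
EF(A2) = ES + duration = 9 + 8 = 17
Successor of A2 is M. ES(M) = max(sum(A), sum(B)) = max(17, 21) = 21
Free float = ES(successor) - EF(current) = 21 - 17 = 4

4


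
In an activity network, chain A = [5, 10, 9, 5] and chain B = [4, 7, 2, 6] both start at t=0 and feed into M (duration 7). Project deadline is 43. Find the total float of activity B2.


Forward pass: ES(B2) = sum of predecessors on chain B = 4
EF = ES + duration = 4 + 7 = 11
Backward pass: LF(M) = deadline = 43; LS(M) = 43 - 7 = 36
LF(B2) = LS(M) - sum(successors on chain B) = 36 - 8 = 28
LS = LF - duration = 28 - 7 = 21
Total float = LS - ES = 21 - 4 = 17

17


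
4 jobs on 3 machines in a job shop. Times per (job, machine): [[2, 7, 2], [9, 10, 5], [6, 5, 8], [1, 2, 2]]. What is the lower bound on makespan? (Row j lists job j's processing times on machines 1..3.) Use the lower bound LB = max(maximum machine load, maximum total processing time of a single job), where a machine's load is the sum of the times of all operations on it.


Machine loads:
  Machine 1: 2 + 9 + 6 + 1 = 18
  Machine 2: 7 + 10 + 5 + 2 = 24
  Machine 3: 2 + 5 + 8 + 2 = 17
Max machine load = 24
Job totals:
  Job 1: 11
  Job 2: 24
  Job 3: 19
  Job 4: 5
Max job total = 24
Lower bound = max(24, 24) = 24

24


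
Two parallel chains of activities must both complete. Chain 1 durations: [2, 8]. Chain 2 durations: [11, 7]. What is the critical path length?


Path A total = 2 + 8 = 10
Path B total = 11 + 7 = 18
Critical path = longest path = max(10, 18) = 18

18


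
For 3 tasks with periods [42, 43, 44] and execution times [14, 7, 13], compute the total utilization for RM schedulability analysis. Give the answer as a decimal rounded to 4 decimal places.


Compute individual utilizations (exact fractions):
  Task 1: C/T = 14/42 = 1/3 (approx. 0.3333)
  Task 2: C/T = 7/43 (approx. 0.1628)
  Task 3: C/T = 13/44 (approx. 0.2955)
Total utilization U = 1/3 + 7/43 + 13/44 = 4493/5676
Rounded to 4 decimal places: U = 0.7916
RM (Liu & Layland) bound for 3 tasks = 0.779763; compare with U = 4493/5676 (approx. 0.791579)
bound < U <= 1, so the RM sufficient condition is not met (inconclusive; an exact test such as response-time analysis is needed).

0.7916


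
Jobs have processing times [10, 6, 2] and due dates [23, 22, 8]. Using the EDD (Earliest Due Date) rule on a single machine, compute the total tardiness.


Sort by due date (EDD order): [(2, 8), (6, 22), (10, 23)]
Compute completion times and tardiness:
  Job 1: p=2, d=8, C=2, tardiness=max(0,2-8)=0
  Job 2: p=6, d=22, C=8, tardiness=max(0,8-22)=0
  Job 3: p=10, d=23, C=18, tardiness=max(0,18-23)=0
Total tardiness = 0

0


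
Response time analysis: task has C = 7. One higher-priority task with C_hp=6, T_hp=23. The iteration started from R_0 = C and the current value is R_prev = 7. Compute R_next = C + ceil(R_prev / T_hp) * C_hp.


R_next = C + ceil(R_prev / T_hp) * C_hp
ceil(7 / 23) = ceil(0.3043) = 1
Interference = 1 * 6 = 6
R_next = 7 + 6 = 13

13


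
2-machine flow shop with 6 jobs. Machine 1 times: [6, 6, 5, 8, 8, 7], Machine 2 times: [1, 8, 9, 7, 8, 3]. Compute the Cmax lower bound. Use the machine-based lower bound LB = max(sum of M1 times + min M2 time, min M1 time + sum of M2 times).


LB1 = sum(M1 times) + min(M2 times) = 40 + 1 = 41
LB2 = min(M1 times) + sum(M2 times) = 5 + 36 = 41
Lower bound = max(LB1, LB2) = max(41, 41) = 41

41


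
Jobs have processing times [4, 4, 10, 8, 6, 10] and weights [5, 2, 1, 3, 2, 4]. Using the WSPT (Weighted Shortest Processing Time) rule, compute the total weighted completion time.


Compute p/w ratios and sort ascending (WSPT): [(4, 5), (4, 2), (10, 4), (8, 3), (6, 2), (10, 1)]
Compute weighted completion times:
  Job (p=4,w=5): C=4, w*C=5*4=20
  Job (p=4,w=2): C=8, w*C=2*8=16
  Job (p=10,w=4): C=18, w*C=4*18=72
  Job (p=8,w=3): C=26, w*C=3*26=78
  Job (p=6,w=2): C=32, w*C=2*32=64
  Job (p=10,w=1): C=42, w*C=1*42=42
Total weighted completion time = 292

292


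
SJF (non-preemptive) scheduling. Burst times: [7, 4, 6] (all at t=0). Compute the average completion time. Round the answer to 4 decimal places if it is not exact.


SJF order (ascending): [4, 6, 7]
Completion times:
  Job 1: burst=4, C=4
  Job 2: burst=6, C=10
  Job 3: burst=7, C=17
Average completion = 31/3 = 10.3333

10.3333


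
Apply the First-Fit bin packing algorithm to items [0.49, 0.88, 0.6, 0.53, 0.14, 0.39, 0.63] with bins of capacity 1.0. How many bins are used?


Place items sequentially using First-Fit:
  Item 0.49 -> new Bin 1
  Item 0.88 -> new Bin 2
  Item 0.6 -> new Bin 3
  Item 0.53 -> new Bin 4
  Item 0.14 -> Bin 1 (now 0.63)
  Item 0.39 -> Bin 3 (now 0.99)
  Item 0.63 -> new Bin 5
Total bins used = 5

5


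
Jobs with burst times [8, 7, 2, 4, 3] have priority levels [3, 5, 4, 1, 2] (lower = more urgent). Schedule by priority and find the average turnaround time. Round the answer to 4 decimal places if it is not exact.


Sort by priority (ascending = highest first):
Order: [(1, 4), (2, 3), (3, 8), (4, 2), (5, 7)]
Completion times:
  Priority 1, burst=4, C=4
  Priority 2, burst=3, C=7
  Priority 3, burst=8, C=15
  Priority 4, burst=2, C=17
  Priority 5, burst=7, C=24
Average turnaround = 67/5 = 13.4

13.4


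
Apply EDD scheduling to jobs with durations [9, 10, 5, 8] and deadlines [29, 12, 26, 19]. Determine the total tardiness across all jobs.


Sort by due date (EDD order): [(10, 12), (8, 19), (5, 26), (9, 29)]
Compute completion times and tardiness:
  Job 1: p=10, d=12, C=10, tardiness=max(0,10-12)=0
  Job 2: p=8, d=19, C=18, tardiness=max(0,18-19)=0
  Job 3: p=5, d=26, C=23, tardiness=max(0,23-26)=0
  Job 4: p=9, d=29, C=32, tardiness=max(0,32-29)=3
Total tardiness = 3

3


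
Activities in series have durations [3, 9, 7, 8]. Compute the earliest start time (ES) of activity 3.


Activity 3 starts after activities 1 through 2 complete.
Predecessor durations: [3, 9]
ES = 3 + 9 = 12

12


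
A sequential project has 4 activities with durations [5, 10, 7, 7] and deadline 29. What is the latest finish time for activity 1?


LF(activity 1) = deadline - sum of successor durations
Successors: activities 2 through 4 with durations [10, 7, 7]
Sum of successor durations = 24
LF = 29 - 24 = 5

5


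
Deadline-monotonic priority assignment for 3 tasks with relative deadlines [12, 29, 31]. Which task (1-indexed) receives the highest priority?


Sort tasks by relative deadline (ascending):
  Task 1: deadline = 12
  Task 2: deadline = 29
  Task 3: deadline = 31
Priority order (highest first): [1, 2, 3]
Highest priority task = 1

1


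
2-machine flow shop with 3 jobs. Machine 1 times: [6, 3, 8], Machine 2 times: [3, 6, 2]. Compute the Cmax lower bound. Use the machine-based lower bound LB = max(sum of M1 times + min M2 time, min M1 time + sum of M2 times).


LB1 = sum(M1 times) + min(M2 times) = 17 + 2 = 19
LB2 = min(M1 times) + sum(M2 times) = 3 + 11 = 14
Lower bound = max(LB1, LB2) = max(19, 14) = 19

19


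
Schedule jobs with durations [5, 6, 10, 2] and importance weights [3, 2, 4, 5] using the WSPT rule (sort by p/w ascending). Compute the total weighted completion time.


Compute p/w ratios and sort ascending (WSPT): [(2, 5), (5, 3), (10, 4), (6, 2)]
Compute weighted completion times:
  Job (p=2,w=5): C=2, w*C=5*2=10
  Job (p=5,w=3): C=7, w*C=3*7=21
  Job (p=10,w=4): C=17, w*C=4*17=68
  Job (p=6,w=2): C=23, w*C=2*23=46
Total weighted completion time = 145

145


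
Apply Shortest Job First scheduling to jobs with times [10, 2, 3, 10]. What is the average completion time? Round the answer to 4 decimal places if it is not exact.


SJF order (ascending): [2, 3, 10, 10]
Completion times:
  Job 1: burst=2, C=2
  Job 2: burst=3, C=5
  Job 3: burst=10, C=15
  Job 4: burst=10, C=25
Average completion = 47/4 = 11.75

11.75


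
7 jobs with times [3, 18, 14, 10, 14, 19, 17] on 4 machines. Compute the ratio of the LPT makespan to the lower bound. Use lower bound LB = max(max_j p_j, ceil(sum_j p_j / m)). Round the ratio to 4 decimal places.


LPT order: [19, 18, 17, 14, 14, 10, 3]
Machine loads after assignment: [19, 21, 27, 28]
LPT makespan = 28
Lower bound = max(max_job, ceil(total/4)) = max(19, 24) = 24
Ratio = 28 / 24 = 1.1667

1.1667


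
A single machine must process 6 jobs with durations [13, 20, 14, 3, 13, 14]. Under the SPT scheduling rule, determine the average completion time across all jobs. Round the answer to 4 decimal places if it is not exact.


Sort jobs by processing time (SPT order): [3, 13, 13, 14, 14, 20]
Compute completion times sequentially:
  Job 1: processing = 3, completes at 3
  Job 2: processing = 13, completes at 16
  Job 3: processing = 13, completes at 29
  Job 4: processing = 14, completes at 43
  Job 5: processing = 14, completes at 57
  Job 6: processing = 20, completes at 77
Sum of completion times = 225
Average completion time = 225/6 = 37.5

37.5


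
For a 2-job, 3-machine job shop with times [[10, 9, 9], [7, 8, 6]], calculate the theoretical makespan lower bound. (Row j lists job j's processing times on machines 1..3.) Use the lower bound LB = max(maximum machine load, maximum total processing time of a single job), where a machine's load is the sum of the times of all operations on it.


Machine loads:
  Machine 1: 10 + 7 = 17
  Machine 2: 9 + 8 = 17
  Machine 3: 9 + 6 = 15
Max machine load = 17
Job totals:
  Job 1: 28
  Job 2: 21
Max job total = 28
Lower bound = max(17, 28) = 28

28


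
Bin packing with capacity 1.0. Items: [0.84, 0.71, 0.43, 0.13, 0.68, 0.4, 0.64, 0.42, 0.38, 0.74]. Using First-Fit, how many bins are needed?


Place items sequentially using First-Fit:
  Item 0.84 -> new Bin 1
  Item 0.71 -> new Bin 2
  Item 0.43 -> new Bin 3
  Item 0.13 -> Bin 1 (now 0.97)
  Item 0.68 -> new Bin 4
  Item 0.4 -> Bin 3 (now 0.83)
  Item 0.64 -> new Bin 5
  Item 0.42 -> new Bin 6
  Item 0.38 -> Bin 6 (now 0.8)
  Item 0.74 -> new Bin 7
Total bins used = 7

7


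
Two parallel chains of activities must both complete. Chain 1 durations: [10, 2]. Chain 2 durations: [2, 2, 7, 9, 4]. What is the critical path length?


Path A total = 10 + 2 = 12
Path B total = 2 + 2 + 7 + 9 + 4 = 24
Critical path = longest path = max(12, 24) = 24

24


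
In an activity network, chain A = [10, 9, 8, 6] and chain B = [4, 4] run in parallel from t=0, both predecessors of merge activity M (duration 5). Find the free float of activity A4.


ES(A4) = sum of predecessors on chain A = 27
EF(A4) = ES + duration = 27 + 6 = 33
Successor of A4 is M. ES(M) = max(sum(A), sum(B)) = max(33, 8) = 33
Free float = ES(successor) - EF(current) = 33 - 33 = 0

0


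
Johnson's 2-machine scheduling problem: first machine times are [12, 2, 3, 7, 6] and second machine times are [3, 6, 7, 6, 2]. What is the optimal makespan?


Apply Johnson's rule:
  Group 1 (a <= b): [(2, 2, 6), (3, 3, 7)]
  Group 2 (a > b): [(4, 7, 6), (1, 12, 3), (5, 6, 2)]
Optimal job order: [2, 3, 4, 1, 5]
Schedule:
  Job 2: M1 done at 2, M2 done at 8
  Job 3: M1 done at 5, M2 done at 15
  Job 4: M1 done at 12, M2 done at 21
  Job 1: M1 done at 24, M2 done at 27
  Job 5: M1 done at 30, M2 done at 32
Makespan = 32

32


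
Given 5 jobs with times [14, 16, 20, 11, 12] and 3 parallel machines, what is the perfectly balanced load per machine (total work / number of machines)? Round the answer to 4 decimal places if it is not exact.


Total processing time = 14 + 16 + 20 + 11 + 12 = 73
Number of machines = 3
Ideal balanced load = 73 / 3 = 24.3333

24.3333


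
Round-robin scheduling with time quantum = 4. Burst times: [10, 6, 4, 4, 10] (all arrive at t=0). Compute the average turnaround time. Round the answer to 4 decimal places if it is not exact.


Time quantum = 4
Execution trace:
  J1 runs 4 units, time = 4
  J2 runs 4 units, time = 8
  J3 runs 4 units, time = 12
  J4 runs 4 units, time = 16
  J5 runs 4 units, time = 20
  J1 runs 4 units, time = 24
  J2 runs 2 units, time = 26
  J5 runs 4 units, time = 30
  J1 runs 2 units, time = 32
  J5 runs 2 units, time = 34
Finish times: [32, 26, 12, 16, 34]
Average turnaround = 120/5 = 24.0

24.0


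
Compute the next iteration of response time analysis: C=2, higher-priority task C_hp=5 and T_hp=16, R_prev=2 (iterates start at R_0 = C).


R_next = C + ceil(R_prev / T_hp) * C_hp
ceil(2 / 16) = ceil(0.125) = 1
Interference = 1 * 5 = 5
R_next = 2 + 5 = 7

7


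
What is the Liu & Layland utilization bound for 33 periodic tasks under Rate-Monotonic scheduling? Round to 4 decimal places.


Compute 2^(1/33) = 1.0212266063
Subtract 1: 1.0212266063 - 1 = 0.0212266063
Multiply by n: 33 * 0.0212266063 = 0.7004780079
Round to 4 dp: 0.7005

0.7005


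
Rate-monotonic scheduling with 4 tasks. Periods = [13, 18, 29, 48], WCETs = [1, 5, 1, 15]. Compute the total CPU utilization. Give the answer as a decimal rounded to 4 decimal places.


Compute individual utilizations (exact fractions):
  Task 1: C/T = 1/13 (approx. 0.0769)
  Task 2: C/T = 5/18 (approx. 0.2778)
  Task 3: C/T = 1/29 (approx. 0.0345)
  Task 4: C/T = 15/48 = 5/16 (approx. 0.3125)
Total utilization U = 1/13 + 5/18 + 1/29 + 5/16 = 38093/54288
Rounded to 4 decimal places: U = 0.7017
RM (Liu & Layland) bound for 4 tasks = 0.756828; compare with U = 38093/54288 (approx. 0.701684)
U <= bound, so schedulable by RM sufficient condition.

0.7017


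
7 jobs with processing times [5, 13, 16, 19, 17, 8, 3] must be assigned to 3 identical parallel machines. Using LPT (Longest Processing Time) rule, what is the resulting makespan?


Sort jobs in decreasing order (LPT): [19, 17, 16, 13, 8, 5, 3]
Assign each job to the least loaded machine:
  Machine 1: jobs [19, 5, 3], load = 27
  Machine 2: jobs [17, 8], load = 25
  Machine 3: jobs [16, 13], load = 29
Makespan = max load = 29

29


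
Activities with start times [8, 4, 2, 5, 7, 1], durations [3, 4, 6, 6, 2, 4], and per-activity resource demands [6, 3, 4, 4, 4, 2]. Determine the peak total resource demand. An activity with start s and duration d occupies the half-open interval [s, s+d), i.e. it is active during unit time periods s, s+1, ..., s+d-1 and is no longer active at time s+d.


Each activity i is active on [start_i, start_i + duration_i).
Compute total resource usage per time slot:
  t=0: active resources = [], total = 0
  t=1: active resources = [2], total = 2
  t=2: active resources = [4, 2], total = 6
  t=3: active resources = [4, 2], total = 6
  t=4: active resources = [3, 4, 2], total = 9
  t=5: active resources = [3, 4, 4], total = 11
  t=6: active resources = [3, 4, 4], total = 11
  t=7: active resources = [3, 4, 4, 4], total = 15
  t=8: active resources = [6, 4, 4], total = 14
  t=9: active resources = [6, 4], total = 10
  t=10: active resources = [6, 4], total = 10
Peak resource demand = 15

15


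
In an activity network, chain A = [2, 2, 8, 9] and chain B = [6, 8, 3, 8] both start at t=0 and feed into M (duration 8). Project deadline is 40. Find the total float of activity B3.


Forward pass: ES(B3) = sum of predecessors on chain B = 14
EF = ES + duration = 14 + 3 = 17
Backward pass: LF(M) = deadline = 40; LS(M) = 40 - 8 = 32
LF(B3) = LS(M) - sum(successors on chain B) = 32 - 8 = 24
LS = LF - duration = 24 - 3 = 21
Total float = LS - ES = 21 - 14 = 7

7


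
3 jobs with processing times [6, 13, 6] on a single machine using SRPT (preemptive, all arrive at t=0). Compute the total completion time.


Since all jobs arrive at t=0, SRPT equals SPT ordering.
SPT order: [6, 6, 13]
Completion times:
  Job 1: p=6, C=6
  Job 2: p=6, C=12
  Job 3: p=13, C=25
Total completion time = 6 + 12 + 25 = 43

43


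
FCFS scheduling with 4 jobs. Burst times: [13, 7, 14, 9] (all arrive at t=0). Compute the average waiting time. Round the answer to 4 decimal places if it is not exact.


FCFS order (as given): [13, 7, 14, 9]
Waiting times:
  Job 1: wait = 0
  Job 2: wait = 13
  Job 3: wait = 20
  Job 4: wait = 34
Sum of waiting times = 67
Average waiting time = 67/4 = 16.75

16.75


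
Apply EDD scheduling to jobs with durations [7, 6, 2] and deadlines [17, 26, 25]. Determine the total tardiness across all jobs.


Sort by due date (EDD order): [(7, 17), (2, 25), (6, 26)]
Compute completion times and tardiness:
  Job 1: p=7, d=17, C=7, tardiness=max(0,7-17)=0
  Job 2: p=2, d=25, C=9, tardiness=max(0,9-25)=0
  Job 3: p=6, d=26, C=15, tardiness=max(0,15-26)=0
Total tardiness = 0

0


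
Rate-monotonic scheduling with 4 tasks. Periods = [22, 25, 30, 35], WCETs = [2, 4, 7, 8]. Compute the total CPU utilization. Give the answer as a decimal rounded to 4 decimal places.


Compute individual utilizations (exact fractions):
  Task 1: C/T = 2/22 = 1/11 (approx. 0.0909)
  Task 2: C/T = 4/25 (approx. 0.16)
  Task 3: C/T = 7/30 (approx. 0.2333)
  Task 4: C/T = 8/35 (approx. 0.2286)
Total utilization U = 1/11 + 4/25 + 7/30 + 8/35 = 8233/11550
Rounded to 4 decimal places: U = 0.7128
RM (Liu & Layland) bound for 4 tasks = 0.756828; compare with U = 8233/11550 (approx. 0.712814)
U <= bound, so schedulable by RM sufficient condition.

0.7128


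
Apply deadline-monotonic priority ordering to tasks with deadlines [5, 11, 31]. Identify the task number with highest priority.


Sort tasks by relative deadline (ascending):
  Task 1: deadline = 5
  Task 2: deadline = 11
  Task 3: deadline = 31
Priority order (highest first): [1, 2, 3]
Highest priority task = 1

1


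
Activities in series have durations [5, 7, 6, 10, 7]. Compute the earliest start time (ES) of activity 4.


Activity 4 starts after activities 1 through 3 complete.
Predecessor durations: [5, 7, 6]
ES = 5 + 7 + 6 = 18

18


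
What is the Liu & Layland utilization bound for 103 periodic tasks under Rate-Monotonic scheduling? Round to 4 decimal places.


Compute 2^(1/103) = 1.0067522788
Subtract 1: 1.0067522788 - 1 = 0.0067522788
Multiply by n: 103 * 0.0067522788 = 0.6954847164
Round to 4 dp: 0.6955

0.6955


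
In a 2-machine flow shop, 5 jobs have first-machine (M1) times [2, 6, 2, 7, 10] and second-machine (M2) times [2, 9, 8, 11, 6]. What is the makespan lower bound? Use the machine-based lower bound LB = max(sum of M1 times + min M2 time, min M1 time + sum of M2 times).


LB1 = sum(M1 times) + min(M2 times) = 27 + 2 = 29
LB2 = min(M1 times) + sum(M2 times) = 2 + 36 = 38
Lower bound = max(LB1, LB2) = max(29, 38) = 38

38


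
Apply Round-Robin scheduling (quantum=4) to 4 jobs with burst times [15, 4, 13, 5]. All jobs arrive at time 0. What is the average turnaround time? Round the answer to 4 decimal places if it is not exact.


Time quantum = 4
Execution trace:
  J1 runs 4 units, time = 4
  J2 runs 4 units, time = 8
  J3 runs 4 units, time = 12
  J4 runs 4 units, time = 16
  J1 runs 4 units, time = 20
  J3 runs 4 units, time = 24
  J4 runs 1 units, time = 25
  J1 runs 4 units, time = 29
  J3 runs 4 units, time = 33
  J1 runs 3 units, time = 36
  J3 runs 1 units, time = 37
Finish times: [36, 8, 37, 25]
Average turnaround = 106/4 = 26.5

26.5


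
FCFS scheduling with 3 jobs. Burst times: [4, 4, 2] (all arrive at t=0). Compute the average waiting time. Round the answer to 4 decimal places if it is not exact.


FCFS order (as given): [4, 4, 2]
Waiting times:
  Job 1: wait = 0
  Job 2: wait = 4
  Job 3: wait = 8
Sum of waiting times = 12
Average waiting time = 12/3 = 4.0

4.0


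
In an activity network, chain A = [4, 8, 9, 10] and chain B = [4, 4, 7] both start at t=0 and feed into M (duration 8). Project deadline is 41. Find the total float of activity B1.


Forward pass: ES(B1) = sum of predecessors on chain B = 0
EF = ES + duration = 0 + 4 = 4
Backward pass: LF(M) = deadline = 41; LS(M) = 41 - 8 = 33
LF(B1) = LS(M) - sum(successors on chain B) = 33 - 11 = 22
LS = LF - duration = 22 - 4 = 18
Total float = LS - ES = 18 - 0 = 18

18


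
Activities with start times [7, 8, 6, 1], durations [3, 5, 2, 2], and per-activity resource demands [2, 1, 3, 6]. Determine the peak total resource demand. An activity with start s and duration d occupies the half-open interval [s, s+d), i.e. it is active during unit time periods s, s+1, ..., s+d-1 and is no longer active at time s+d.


Each activity i is active on [start_i, start_i + duration_i).
Compute total resource usage per time slot:
  t=0: active resources = [], total = 0
  t=1: active resources = [6], total = 6
  t=2: active resources = [6], total = 6
  t=3: active resources = [], total = 0
  t=4: active resources = [], total = 0
  t=5: active resources = [], total = 0
  t=6: active resources = [3], total = 3
  t=7: active resources = [2, 3], total = 5
  t=8: active resources = [2, 1], total = 3
  t=9: active resources = [2, 1], total = 3
  t=10: active resources = [1], total = 1
  t=11: active resources = [1], total = 1
  t=12: active resources = [1], total = 1
Peak resource demand = 6

6


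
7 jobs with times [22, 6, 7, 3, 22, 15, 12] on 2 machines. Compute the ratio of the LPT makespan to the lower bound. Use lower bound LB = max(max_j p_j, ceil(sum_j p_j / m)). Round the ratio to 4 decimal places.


LPT order: [22, 22, 15, 12, 7, 6, 3]
Machine loads after assignment: [43, 44]
LPT makespan = 44
Lower bound = max(max_job, ceil(total/2)) = max(22, 44) = 44
Ratio = 44 / 44 = 1.0

1.0


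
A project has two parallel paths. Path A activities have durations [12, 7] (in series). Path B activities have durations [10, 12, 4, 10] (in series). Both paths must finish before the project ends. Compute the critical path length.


Path A total = 12 + 7 = 19
Path B total = 10 + 12 + 4 + 10 = 36
Critical path = longest path = max(19, 36) = 36

36


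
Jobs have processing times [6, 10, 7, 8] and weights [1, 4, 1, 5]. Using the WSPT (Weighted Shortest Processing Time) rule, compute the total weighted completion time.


Compute p/w ratios and sort ascending (WSPT): [(8, 5), (10, 4), (6, 1), (7, 1)]
Compute weighted completion times:
  Job (p=8,w=5): C=8, w*C=5*8=40
  Job (p=10,w=4): C=18, w*C=4*18=72
  Job (p=6,w=1): C=24, w*C=1*24=24
  Job (p=7,w=1): C=31, w*C=1*31=31
Total weighted completion time = 167

167
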